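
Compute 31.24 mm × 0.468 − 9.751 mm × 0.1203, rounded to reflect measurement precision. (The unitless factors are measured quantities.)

13.4 mm

31.24 × 0.468 = 14.62032 → 14.6 mm (3 s.f., last digit at the 10^-1 place).
9.751 × 0.1203 = 1.1730453 → 1.173 mm (4 s.f., last digit at the 10^-3 place).
Difference: 13.4472747 mm; keep the coarser place, 10^-1.
Result: 13.4 mm.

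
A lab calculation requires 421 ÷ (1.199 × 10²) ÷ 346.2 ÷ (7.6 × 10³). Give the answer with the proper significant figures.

421 ÷ (1.199 × 10²) ÷ 346.2 ÷ (7.6 × 10³) = 0.00000133451130424…
Multiplication/division keeps the fewest significant figures: 421 → 3 s.f., 1.199 × 10² → 4 s.f., 346.2 → 4 s.f., 7.6 × 10³ → 2 s.f.; limit is 2.
Rounded to 2 significant figures: 1.3 × 10⁻⁶.

1.3 × 10⁻⁶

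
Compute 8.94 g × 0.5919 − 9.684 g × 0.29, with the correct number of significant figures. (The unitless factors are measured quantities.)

8.94 × 0.5919 = 5.291586 → 5.29 g (3 s.f., last digit at the 10^-2 place).
9.684 × 0.29 = 2.80836 → 2.8 g (2 s.f., last digit at the 10^-1 place).
Difference: 2.483226 g; keep the coarser place, 10^-1.
Result: 2.5 g.

2.5 g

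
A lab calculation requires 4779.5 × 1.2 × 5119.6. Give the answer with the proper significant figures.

2.9 × 10^7

4779.5 × 1.2 × 5119.6 = 29362953.84
Multiplication/division keeps the fewest significant figures: 4779.5 → 5 s.f., 1.2 → 2 s.f., 5119.6 → 5 s.f.; limit is 2.
Rounded to 2 significant figures: 2.9 × 10^7.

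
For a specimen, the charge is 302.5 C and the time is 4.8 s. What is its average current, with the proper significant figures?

63 A

average current = 302.5 C ÷ 4.8 s = 63.0208333333… A.
302.5 has 4 significant figures; 4.8 has 2.
Division/multiplication keeps the fewest: 2 significant figures.
Rounded: 63 A.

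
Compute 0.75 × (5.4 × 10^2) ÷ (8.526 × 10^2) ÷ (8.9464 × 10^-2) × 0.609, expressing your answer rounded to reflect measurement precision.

0.75 × (5.4 × 10^2) ÷ (8.526 × 10^2) ÷ (8.9464 × 10^-2) × 0.609 = 3.23354326082…
Multiplication/division keeps the fewest significant figures: 0.75 → 2 s.f., 5.4 × 10^2 → 2 s.f., 8.526 × 10^2 → 4 s.f., 8.9464 × 10^-2 → 5 s.f., 0.609 → 3 s.f.; limit is 2.
Rounded to 2 significant figures: 3.2.

3.2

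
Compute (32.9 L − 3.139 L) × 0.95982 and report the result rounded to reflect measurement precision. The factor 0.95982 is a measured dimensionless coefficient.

28.6 L

32.9 L − 3.139 L = 29.761 L; the difference is limited to 1 decimal place (3 s.f.).
Carrying full precision, 29.761 × 0.95982 = 28.56520302 L; 0.95982 has 5 s.f., so the result keeps min(3, 5) = 3 s.f.
Rounded to 3 significant figures: 28.6 L.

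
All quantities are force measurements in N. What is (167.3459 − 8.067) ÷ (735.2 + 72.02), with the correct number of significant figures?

167.3459 − 8.067 = 159.2789, limited to 3 d.p. → 6 s.f.; 735.2 + 72.02 = 807.22, limited to 1 d.p. → 4 s.f.
Carrying full precision, 159.2789 ÷ 807.22 = 0.19731783157…; keep min(6, 4) = 4 s.f.
Rounded to 4 significant figures: 0.1973.

0.1973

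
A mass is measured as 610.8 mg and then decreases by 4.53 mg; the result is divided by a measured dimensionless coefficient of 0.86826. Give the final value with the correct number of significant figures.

610.8 mg − 4.53 mg = 606.27 mg; the difference is limited to 1 decimal place (4 s.f.).
Carrying full precision, 606.27 ÷ 0.86826 = 698.258586138… mg; 0.86826 has 5 s.f., so the result keeps min(4, 5) = 4 s.f.
Rounded to 4 significant figures: 698.3 mg.

698.3 mg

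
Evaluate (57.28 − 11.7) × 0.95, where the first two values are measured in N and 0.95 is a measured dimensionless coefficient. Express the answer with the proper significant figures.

57.28 N − 11.7 N = 45.58 N; the difference is limited to 1 decimal place (3 s.f.).
Carrying full precision, 45.58 × 0.95 = 43.301 N; 0.95 has 2 s.f., so the result keeps min(3, 2) = 2 s.f.
Rounded to 2 significant figures: 43 N.

43 N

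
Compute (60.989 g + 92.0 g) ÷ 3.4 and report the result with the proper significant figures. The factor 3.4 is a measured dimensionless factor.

45 g

60.989 g + 92.0 g = 152.989 g; the sum is limited to 1 decimal place (4 s.f.).
Carrying full precision, 152.989 ÷ 3.4 = 44.9967647059… g; 3.4 has 2 s.f., so the result keeps min(4, 2) = 2 s.f.
Rounded to 2 significant figures: 45 g.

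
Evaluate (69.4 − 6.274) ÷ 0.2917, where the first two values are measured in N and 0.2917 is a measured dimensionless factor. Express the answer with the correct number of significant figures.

69.4 N − 6.274 N = 63.126 N; the difference is limited to 1 decimal place (3 s.f.).
Carrying full precision, 63.126 ÷ 0.2917 = 216.407267741… N; 0.2917 has 4 s.f., so the result keeps min(3, 4) = 3 s.f.
Rounded to 3 significant figures: 216 N.

216 N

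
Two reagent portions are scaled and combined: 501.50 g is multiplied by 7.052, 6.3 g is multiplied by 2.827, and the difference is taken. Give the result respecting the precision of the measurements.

3519 g

501.50 × 7.052 = 3536.578 → 3537 g (4 s.f., last digit at the 10^0 place).
6.3 × 2.827 = 17.8101 → 18 g (2 s.f., last digit at the 10^0 place).
Difference: 3518.7679 g; keep the coarser place, 10^0.
Result: 3519 g.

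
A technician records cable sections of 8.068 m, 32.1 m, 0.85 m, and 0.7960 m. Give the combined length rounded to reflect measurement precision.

41.8 m

8.068 m + 32.1 m + 0.85 m + 0.7960 m = 41.8140 m.
Addition/subtraction keeps the fewest decimal places: 8.068 → 3 decimal places, 32.1 → 1 decimal place, 0.85 → 2 decimal places, 0.7960 → 4 decimal places; limit is 1.
Rounded to 1 decimal place: 41.8 m.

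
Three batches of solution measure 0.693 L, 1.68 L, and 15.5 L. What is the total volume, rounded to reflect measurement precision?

0.693 L + 1.68 L + 15.5 L = 17.873 L.
Addition/subtraction keeps the fewest decimal places: 0.693 → 3 decimal places, 1.68 → 2 decimal places, 15.5 → 1 decimal place; limit is 1.
Rounded to 1 decimal place: 17.9 L.

17.9 L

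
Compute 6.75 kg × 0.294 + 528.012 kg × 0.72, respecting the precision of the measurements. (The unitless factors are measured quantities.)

6.75 × 0.294 = 1.9845 → 1.98 kg (3 s.f., last digit at the 10^-2 place).
528.012 × 0.72 = 380.16864 → 3.8 × 10^2 kg (2 s.f., last digit at the 10^1 place).
Sum: 382.15314 kg; keep the coarser place, 10^1.
Result: 3.8 × 10^2 kg.

3.8 × 10^2 kg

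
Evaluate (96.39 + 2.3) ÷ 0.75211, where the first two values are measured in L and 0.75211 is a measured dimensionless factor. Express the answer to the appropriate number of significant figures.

1.31 × 10² L

96.39 L + 2.3 L = 98.69 L; the sum is limited to 1 decimal place (3 s.f.).
Carrying full precision, 98.69 ÷ 0.75211 = 131.217508077… L; 0.75211 has 5 s.f., so the result keeps min(3, 5) = 3 s.f.
Rounded to 3 significant figures: 1.31 × 10² L.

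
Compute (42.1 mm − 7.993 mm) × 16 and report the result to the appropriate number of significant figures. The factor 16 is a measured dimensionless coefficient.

42.1 mm − 7.993 mm = 34.107 mm; the difference is limited to 1 decimal place (3 s.f.).
Carrying full precision, 34.107 × 16 = 545.712 mm; 16 has 2 s.f., so the result keeps min(3, 2) = 2 s.f.
Rounded to 2 significant figures: 5.5 × 10^2 mm.

5.5 × 10^2 mm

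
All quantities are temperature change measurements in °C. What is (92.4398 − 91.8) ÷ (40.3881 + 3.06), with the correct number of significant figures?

0.01

92.4398 − 91.8 = 0.6398, limited to 1 d.p. → 1 s.f.; 40.3881 + 3.06 = 43.4481, limited to 2 d.p. → 4 s.f.
Carrying full precision, 0.6398 ÷ 43.4481 = 0.0147256151592…; keep min(1, 4) = 1 s.f.
Rounded to 1 significant figure: 0.01.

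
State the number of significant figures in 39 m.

2

39: every digit is nonzero and significant.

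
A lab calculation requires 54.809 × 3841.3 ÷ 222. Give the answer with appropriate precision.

948

54.809 × 3841.3 ÷ 222 = 948.368521171…
Multiplication/division keeps the fewest significant figures: 54.809 → 5 s.f., 3841.3 → 5 s.f., 222 → 3 s.f.; limit is 3.
Rounded to 3 significant figures: 948.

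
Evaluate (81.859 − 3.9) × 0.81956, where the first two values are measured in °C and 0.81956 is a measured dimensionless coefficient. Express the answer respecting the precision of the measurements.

81.859 °C − 3.9 °C = 77.959 °C; the difference is limited to 1 decimal place (3 s.f.).
Carrying full precision, 77.959 × 0.81956 = 63.89207804 °C; 0.81956 has 5 s.f., so the result keeps min(3, 5) = 3 s.f.
Rounded to 3 significant figures: 63.9 °C.

63.9 °C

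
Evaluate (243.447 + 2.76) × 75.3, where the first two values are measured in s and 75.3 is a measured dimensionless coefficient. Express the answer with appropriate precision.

1.85 × 10⁴ s

243.447 s + 2.76 s = 246.207 s; the sum is limited to 2 decimal places (5 s.f.).
Carrying full precision, 246.207 × 75.3 = 18539.3871 s; 75.3 has 3 s.f., so the result keeps min(5, 3) = 3 s.f.
Rounded to 3 significant figures: 1.85 × 10⁴ s.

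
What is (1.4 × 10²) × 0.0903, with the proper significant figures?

(1.4 × 10²) × 0.0903 = 12.642
Multiplication/division keeps the fewest significant figures: 1.4 × 10² → 2 s.f., 0.0903 → 3 s.f.; limit is 2.
Rounded to 2 significant figures: 13.

13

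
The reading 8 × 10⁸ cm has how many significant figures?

1

8 × 10⁸: in scientific notation every digit of the coefficient is significant.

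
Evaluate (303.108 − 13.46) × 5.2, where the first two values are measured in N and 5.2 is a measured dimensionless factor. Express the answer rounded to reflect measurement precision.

1.5 × 10^3 N

303.108 N − 13.46 N = 289.648 N; the difference is limited to 2 decimal places (5 s.f.).
Carrying full precision, 289.648 × 5.2 = 1506.1696 N; 5.2 has 2 s.f., so the result keeps min(5, 2) = 2 s.f.
Rounded to 2 significant figures: 1.5 × 10^3 N.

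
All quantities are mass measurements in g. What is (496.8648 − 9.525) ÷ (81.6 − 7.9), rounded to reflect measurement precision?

496.8648 − 9.525 = 487.3398, limited to 3 d.p. → 6 s.f.; 81.6 − 7.9 = 73.7, limited to 1 d.p. → 3 s.f.
Carrying full precision, 487.3398 ÷ 73.7 = 6.61248032564…; keep min(6, 3) = 3 s.f.
Rounded to 3 significant figures: 6.61.

6.61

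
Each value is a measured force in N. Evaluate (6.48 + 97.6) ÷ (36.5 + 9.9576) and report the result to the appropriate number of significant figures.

2.24

6.48 + 97.6 = 104.08, limited to 1 d.p. → 4 s.f.; 36.5 + 9.9576 = 46.4576, limited to 1 d.p. → 3 s.f.
Carrying full precision, 104.08 ÷ 46.4576 = 2.24032235845…; keep min(4, 3) = 3 s.f.
Rounded to 3 significant figures: 2.24.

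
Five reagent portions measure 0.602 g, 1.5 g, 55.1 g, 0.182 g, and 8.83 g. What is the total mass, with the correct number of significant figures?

66.2 g

0.602 g + 1.5 g + 55.1 g + 0.182 g + 8.83 g = 66.214 g.
Addition/subtraction keeps the fewest decimal places: 0.602 → 3 decimal places, 1.5 → 1 decimal place, 55.1 → 1 decimal place, 0.182 → 3 decimal places, 8.83 → 2 decimal places; limit is 1.
Rounded to 1 decimal place: 66.2 g.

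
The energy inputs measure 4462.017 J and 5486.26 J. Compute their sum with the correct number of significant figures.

4462.017 J + 5486.26 J = 9948.277 J.
Addition/subtraction keeps the fewest decimal places: 4462.017 → 3 decimal places, 5486.26 → 2 decimal places; limit is 2.
Rounded to 2 decimal places: 9948.28 J.

9948.28 J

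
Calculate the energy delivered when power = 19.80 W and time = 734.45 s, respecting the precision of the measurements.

energy delivered = 19.80 W × 734.45 s = 14542.11 J.
19.80 has 4 significant figures; 734.45 has 5.
Division/multiplication keeps the fewest: 4 significant figures.
Rounded: 1.454 × 10^4 J.

1.454 × 10^4 J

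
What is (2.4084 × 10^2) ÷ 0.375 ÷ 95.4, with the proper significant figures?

6.73

(2.4084 × 10^2) ÷ 0.375 ÷ 95.4 = 6.7320754717…
Multiplication/division keeps the fewest significant figures: 2.4084 × 10^2 → 5 s.f., 0.375 → 3 s.f., 95.4 → 3 s.f.; limit is 3.
Rounded to 3 significant figures: 6.73.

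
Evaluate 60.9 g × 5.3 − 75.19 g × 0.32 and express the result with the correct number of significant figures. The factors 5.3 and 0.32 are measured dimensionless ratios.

3.0 × 10^2 g

60.9 × 5.3 = 322.77 → 3.2 × 10^2 g (2 s.f., last digit at the 10^1 place).
75.19 × 0.32 = 24.0608 → 24 g (2 s.f., last digit at the 10^0 place).
Difference: 298.7092 g; keep the coarser place, 10^1.
Result: 3.0 × 10^2 g.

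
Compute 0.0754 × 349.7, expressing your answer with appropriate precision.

26.4

0.0754 × 349.7 = 26.36738
Multiplication/division keeps the fewest significant figures: 0.0754 → 3 s.f., 349.7 → 4 s.f.; limit is 3.
Rounded to 3 significant figures: 26.4.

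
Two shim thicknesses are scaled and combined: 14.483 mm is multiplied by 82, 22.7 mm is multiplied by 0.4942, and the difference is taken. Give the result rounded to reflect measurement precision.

14.483 × 82 = 1187.606 → 1.2 × 10³ mm (2 s.f., last digit at the 10^2 place).
22.7 × 0.4942 = 11.21834 → 11.2 mm (3 s.f., last digit at the 10^-1 place).
Difference: 1176.38766 mm; keep the coarser place, 10^2.
Result: 1.2 × 10³ mm.

1.2 × 10³ mm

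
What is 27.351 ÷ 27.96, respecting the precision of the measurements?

27.351 ÷ 27.96 = 0.97821888412…
Multiplication/division keeps the fewest significant figures: 27.351 → 5 s.f., 27.96 → 4 s.f.; limit is 4.
Rounded to 4 significant figures: 0.9782.

0.9782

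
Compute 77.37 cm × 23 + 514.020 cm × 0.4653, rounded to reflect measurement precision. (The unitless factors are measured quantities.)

2.0 × 10³ cm

77.37 × 23 = 1779.51 → 1.8 × 10³ cm (2 s.f., last digit at the 10^2 place).
514.020 × 0.4653 = 239.173506 → 239.2 cm (4 s.f., last digit at the 10^-1 place).
Sum: 2018.683506 cm; keep the coarser place, 10^2.
Result: 2.0 × 10³ cm.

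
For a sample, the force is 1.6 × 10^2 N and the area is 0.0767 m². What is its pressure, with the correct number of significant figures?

2.1 × 10^3 Pa

pressure = 1.6 × 10^2 N ÷ 0.0767 m² = 2086.04954368… Pa.
1.6 × 10^2 has 2 significant figures; 0.0767 has 3.
Division/multiplication keeps the fewest: 2 significant figures.
Rounded: 2.1 × 10^3 Pa.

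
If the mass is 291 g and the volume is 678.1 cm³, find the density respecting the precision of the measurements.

0.429 g/cm³

density = 291 g ÷ 678.1 cm³ = 0.429140244802… g/cm³.
291 has 3 significant figures; 678.1 has 4.
Division/multiplication keeps the fewest: 3 significant figures.
Rounded: 0.429 g/cm³.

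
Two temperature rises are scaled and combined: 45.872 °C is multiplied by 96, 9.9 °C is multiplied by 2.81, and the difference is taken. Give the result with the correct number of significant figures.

4.4 × 10³ °C

45.872 × 96 = 4403.712 → 4.4 × 10³ °C (2 s.f., last digit at the 10^2 place).
9.9 × 2.81 = 27.819 → 28 °C (2 s.f., last digit at the 10^0 place).
Difference: 4375.893 °C; keep the coarser place, 10^2.
Result: 4.4 × 10³ °C.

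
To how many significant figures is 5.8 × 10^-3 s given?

5.8 × 10^-3: in scientific notation every digit of the coefficient is significant.

2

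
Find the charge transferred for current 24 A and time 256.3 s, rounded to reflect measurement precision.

charge transferred = 24 A × 256.3 s = 6151.2 C.
24 has 2 significant figures; 256.3 has 4.
Division/multiplication keeps the fewest: 2 significant figures.
Rounded: 6.2 × 10³ C.

6.2 × 10³ C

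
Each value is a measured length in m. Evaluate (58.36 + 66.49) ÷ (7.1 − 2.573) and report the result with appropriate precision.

28

58.36 + 66.49 = 124.85, limited to 2 d.p. → 5 s.f.; 7.1 − 2.573 = 4.527, limited to 1 d.p. → 2 s.f.
Carrying full precision, 124.85 ÷ 4.527 = 27.5789706207…; keep min(5, 2) = 2 s.f.
Rounded to 2 significant figures: 28.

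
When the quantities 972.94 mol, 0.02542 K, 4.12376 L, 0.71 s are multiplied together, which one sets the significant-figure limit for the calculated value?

0.71 s

972.94 mol → 5 s.f.; 0.02542 K → 4 s.f.; 4.12376 L → 6 s.f.; 0.71 s → 2 s.f.
The fewest is 2 significant figures, from 0.71 s.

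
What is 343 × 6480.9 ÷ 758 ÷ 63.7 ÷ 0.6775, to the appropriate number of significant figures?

68.0

343 × 6480.9 ÷ 758 ÷ 63.7 ÷ 0.6775 = 67.9534487653…
Multiplication/division keeps the fewest significant figures: 343 → 3 s.f., 6480.9 → 5 s.f., 758 → 3 s.f., 63.7 → 3 s.f., 0.6775 → 4 s.f.; limit is 3.
Rounded to 3 significant figures: 68.0.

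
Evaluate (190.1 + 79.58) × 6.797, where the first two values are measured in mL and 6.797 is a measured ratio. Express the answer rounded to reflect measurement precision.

190.1 mL + 79.58 mL = 269.68 mL; the sum is limited to 1 decimal place (4 s.f.).
Carrying full precision, 269.68 × 6.797 = 1833.01496 mL; 6.797 has 4 s.f., so the result keeps min(4, 4) = 4 s.f.
Rounded to 4 significant figures: 1833 mL.

1833 mL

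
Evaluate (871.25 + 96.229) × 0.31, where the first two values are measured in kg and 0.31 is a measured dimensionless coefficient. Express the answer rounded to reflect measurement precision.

3.0 × 10^2 kg

871.25 kg + 96.229 kg = 967.479 kg; the sum is limited to 2 decimal places (5 s.f.).
Carrying full precision, 967.479 × 0.31 = 299.91849 kg; 0.31 has 2 s.f., so the result keeps min(5, 2) = 2 s.f.
Rounded to 2 significant figures: 3.0 × 10^2 kg.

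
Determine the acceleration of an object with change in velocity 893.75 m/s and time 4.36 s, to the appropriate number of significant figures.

205 m/s²

acceleration = 893.75 m/s ÷ 4.36 s = 204.98853211… m/s².
893.75 has 5 significant figures; 4.36 has 3.
Division/multiplication keeps the fewest: 3 significant figures.
Rounded: 205 m/s².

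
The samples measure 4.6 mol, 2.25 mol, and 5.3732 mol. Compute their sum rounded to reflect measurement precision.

4.6 mol + 2.25 mol + 5.3732 mol = 12.2232 mol.
Addition/subtraction keeps the fewest decimal places: 4.6 → 1 decimal place, 2.25 → 2 decimal places, 5.3732 → 4 decimal places; limit is 1.
Rounded to 1 decimal place: 12.2 mol.

12.2 mol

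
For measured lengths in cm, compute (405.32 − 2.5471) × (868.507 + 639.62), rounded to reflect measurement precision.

6.0743 × 10⁵ cm²

405.32 − 2.5471 = 402.7729, limited to 2 d.p. → 5 s.f.; 868.507 + 639.62 = 1508.127, limited to 2 d.p. → 6 s.f.
Carrying full precision, 402.7729 × 1508.127 = 607432.685358…; keep min(5, 6) = 5 s.f.
Rounded to 5 significant figures: 6.0743 × 10⁵ cm².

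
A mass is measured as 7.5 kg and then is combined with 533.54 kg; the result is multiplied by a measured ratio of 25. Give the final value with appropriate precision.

7.5 kg + 533.54 kg = 541.04 kg; the sum is limited to 1 decimal place (4 s.f.).
Carrying full precision, 541.04 × 25 = 13526 kg; 25 has 2 s.f., so the result keeps min(4, 2) = 2 s.f.
Rounded to 2 significant figures: 1.4 × 10^4 kg.

1.4 × 10^4 kg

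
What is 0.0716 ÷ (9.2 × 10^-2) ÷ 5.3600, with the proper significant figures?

0.15

0.0716 ÷ (9.2 × 10^-2) ÷ 5.3600 = 0.145197923426…
Multiplication/division keeps the fewest significant figures: 0.0716 → 3 s.f., 9.2 × 10^-2 → 2 s.f., 5.3600 → 5 s.f.; limit is 2.
Rounded to 2 significant figures: 0.15.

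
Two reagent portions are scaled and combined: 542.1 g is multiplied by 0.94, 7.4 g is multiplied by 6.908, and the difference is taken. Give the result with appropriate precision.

542.1 × 0.94 = 509.574 → 5.1 × 10² g (2 s.f., last digit at the 10^1 place).
7.4 × 6.908 = 51.1192 → 51 g (2 s.f., last digit at the 10^0 place).
Difference: 458.4548 g; keep the coarser place, 10^1.
Result: 4.6 × 10² g.

4.6 × 10² g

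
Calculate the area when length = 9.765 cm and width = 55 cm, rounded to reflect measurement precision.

area = 9.765 cm × 55 cm = 537.075 cm².
9.765 has 4 significant figures; 55 has 2.
Division/multiplication keeps the fewest: 2 significant figures.
Rounded: 5.4 × 10² cm².

5.4 × 10² cm²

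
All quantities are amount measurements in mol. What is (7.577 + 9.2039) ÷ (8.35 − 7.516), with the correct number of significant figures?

7.577 + 9.2039 = 16.7809, limited to 3 d.p. → 5 s.f.; 8.35 − 7.516 = 0.834, limited to 2 d.p. → 2 s.f.
Carrying full precision, 16.7809 ÷ 0.834 = 20.1209832134…; keep min(5, 2) = 2 s.f.
Rounded to 2 significant figures: 2.0 × 10¹.

2.0 × 10¹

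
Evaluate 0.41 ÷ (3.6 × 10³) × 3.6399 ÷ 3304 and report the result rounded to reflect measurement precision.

0.41 ÷ (3.6 × 10³) × 3.6399 ÷ 3304 = 1.25467362793 × 10^-7…
Multiplication/division keeps the fewest significant figures: 0.41 → 2 s.f., 3.6 × 10³ → 2 s.f., 3.6399 → 5 s.f., 3304 → 4 s.f.; limit is 2.
Rounded to 2 significant figures: 1.3 × 10⁻⁷.

1.3 × 10⁻⁷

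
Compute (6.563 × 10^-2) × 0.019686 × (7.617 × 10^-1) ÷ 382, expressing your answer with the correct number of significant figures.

(6.563 × 10^-2) × 0.019686 × (7.617 × 10^-1) ÷ 382 = 0.00000257620534949…
Multiplication/division keeps the fewest significant figures: 6.563 × 10^-2 → 4 s.f., 0.019686 → 5 s.f., 7.617 × 10^-1 → 4 s.f., 382 → 3 s.f.; limit is 3.
Rounded to 3 significant figures: 2.58 × 10^-6.

2.58 × 10^-6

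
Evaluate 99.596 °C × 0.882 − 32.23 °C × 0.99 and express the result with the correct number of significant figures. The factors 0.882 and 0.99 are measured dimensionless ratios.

99.596 × 0.882 = 87.843672 → 87.8 °C (3 s.f., last digit at the 10^-1 place).
32.23 × 0.99 = 31.9077 → 32 °C (2 s.f., last digit at the 10^0 place).
Difference: 55.935972 °C; keep the coarser place, 10^0.
Result: 56 °C.

56 °C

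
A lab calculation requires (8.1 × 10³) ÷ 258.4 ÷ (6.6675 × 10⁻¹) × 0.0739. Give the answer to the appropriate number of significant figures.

(8.1 × 10³) ÷ 258.4 ÷ (6.6675 × 10⁻¹) × 0.0739 = 3.4743528576…
Multiplication/division keeps the fewest significant figures: 8.1 × 10³ → 2 s.f., 258.4 → 4 s.f., 6.6675 × 10⁻¹ → 5 s.f., 0.0739 → 3 s.f.; limit is 2.
Rounded to 2 significant figures: 3.5.

3.5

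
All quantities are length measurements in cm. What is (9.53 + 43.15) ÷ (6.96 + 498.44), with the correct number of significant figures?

9.53 + 43.15 = 52.68, limited to 2 d.p. → 4 s.f.; 6.96 + 498.44 = 505.40, limited to 2 d.p. → 5 s.f.
Carrying full precision, 52.68 ÷ 505.40 = 0.104234269885…; keep min(4, 5) = 4 s.f.
Rounded to 4 significant figures: 1.042 × 10^-1.

1.042 × 10^-1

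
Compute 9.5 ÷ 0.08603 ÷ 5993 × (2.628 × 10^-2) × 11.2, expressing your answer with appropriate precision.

9.5 ÷ 0.08603 ÷ 5993 × (2.628 × 10^-2) × 11.2 = 0.00542341437943…
Multiplication/division keeps the fewest significant figures: 9.5 → 2 s.f., 0.08603 → 4 s.f., 5993 → 4 s.f., 2.628 × 10^-2 → 4 s.f., 11.2 → 3 s.f.; limit is 2.
Rounded to 2 significant figures: 0.0054.

0.0054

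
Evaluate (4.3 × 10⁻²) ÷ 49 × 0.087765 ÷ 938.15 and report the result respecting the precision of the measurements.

8.2 × 10⁻⁸

(4.3 × 10⁻²) ÷ 49 × 0.087765 ÷ 938.15 = 8.2095896505 × 10^-8…
Multiplication/division keeps the fewest significant figures: 4.3 × 10⁻² → 2 s.f., 49 → 2 s.f., 0.087765 → 5 s.f., 938.15 → 5 s.f.; limit is 2.
Rounded to 2 significant figures: 8.2 × 10⁻⁸.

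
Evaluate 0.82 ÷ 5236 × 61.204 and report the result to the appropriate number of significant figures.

0.0096

0.82 ÷ 5236 × 61.204 = 0.00958504201681…
Multiplication/division keeps the fewest significant figures: 0.82 → 2 s.f., 5236 → 4 s.f., 61.204 → 5 s.f.; limit is 2.
Rounded to 2 significant figures: 0.0096.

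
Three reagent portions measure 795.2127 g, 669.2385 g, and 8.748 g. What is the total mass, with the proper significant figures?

795.2127 g + 669.2385 g + 8.748 g = 1473.1992 g.
Addition/subtraction keeps the fewest decimal places: 795.2127 → 4 decimal places, 669.2385 → 4 decimal places, 8.748 → 3 decimal places; limit is 3.
Rounded to 3 decimal places: 1473.199 g.

1473.199 g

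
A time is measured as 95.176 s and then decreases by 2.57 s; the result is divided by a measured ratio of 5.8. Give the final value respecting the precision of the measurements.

95.176 s − 2.57 s = 92.606 s; the difference is limited to 2 decimal places (4 s.f.).
Carrying full precision, 92.606 ÷ 5.8 = 15.9665517241… s; 5.8 has 2 s.f., so the result keeps min(4, 2) = 2 s.f.
Rounded to 2 significant figures: 16 s.

16 s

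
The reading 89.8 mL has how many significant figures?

3

89.8: every digit is nonzero and significant.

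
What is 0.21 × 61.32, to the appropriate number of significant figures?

0.21 × 61.32 = 12.8772
Multiplication/division keeps the fewest significant figures: 0.21 → 2 s.f., 61.32 → 4 s.f.; limit is 2.
Rounded to 2 significant figures: 13.

13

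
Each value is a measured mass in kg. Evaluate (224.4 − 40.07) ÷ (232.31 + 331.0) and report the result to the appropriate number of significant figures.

224.4 − 40.07 = 184.33, limited to 1 d.p. → 4 s.f.; 232.31 + 331.0 = 563.31, limited to 1 d.p. → 4 s.f.
Carrying full precision, 184.33 ÷ 563.31 = 0.327226571515…; keep min(4, 4) = 4 s.f.
Rounded to 4 significant figures: 0.3272.

0.3272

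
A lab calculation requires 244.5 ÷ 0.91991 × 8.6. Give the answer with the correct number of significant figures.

244.5 ÷ 0.91991 × 8.6 = 2285.76708591…
Multiplication/division keeps the fewest significant figures: 244.5 → 4 s.f., 0.91991 → 5 s.f., 8.6 → 2 s.f.; limit is 2.
Rounded to 2 significant figures: 2.3 × 10^3.

2.3 × 10^3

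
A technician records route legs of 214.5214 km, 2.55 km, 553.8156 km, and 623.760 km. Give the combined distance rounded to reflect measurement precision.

1394.65 km

214.5214 km + 2.55 km + 553.8156 km + 623.760 km = 1394.6470 km.
Addition/subtraction keeps the fewest decimal places: 214.5214 → 4 decimal places, 2.55 → 2 decimal places, 553.8156 → 4 decimal places, 623.760 → 3 decimal places; limit is 2.
Rounded to 2 decimal places: 1394.65 km.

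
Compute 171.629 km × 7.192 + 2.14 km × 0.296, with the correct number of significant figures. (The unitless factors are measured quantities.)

1235 km

171.629 × 7.192 = 1234.355768 → 1234 km (4 s.f., last digit at the 10^0 place).
2.14 × 0.296 = 0.63344 → 0.633 km (3 s.f., last digit at the 10^-3 place).
Sum: 1234.989208 km; keep the coarser place, 10^0.
Result: 1235 km.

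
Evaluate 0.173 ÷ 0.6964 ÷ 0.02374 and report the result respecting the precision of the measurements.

0.173 ÷ 0.6964 ÷ 0.02374 = 10.4642143226…
Multiplication/division keeps the fewest significant figures: 0.173 → 3 s.f., 0.6964 → 4 s.f., 0.02374 → 4 s.f.; limit is 3.
Rounded to 3 significant figures: 10.5.

10.5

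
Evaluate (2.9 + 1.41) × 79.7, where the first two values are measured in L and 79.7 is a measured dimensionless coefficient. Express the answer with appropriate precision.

2.9 L + 1.41 L = 4.31 L; the sum is limited to 1 decimal place (2 s.f.).
Carrying full precision, 4.31 × 79.7 = 343.507 L; 79.7 has 3 s.f., so the result keeps min(2, 3) = 2 s.f.
Rounded to 2 significant figures: 3.4 × 10^2 L.

3.4 × 10^2 L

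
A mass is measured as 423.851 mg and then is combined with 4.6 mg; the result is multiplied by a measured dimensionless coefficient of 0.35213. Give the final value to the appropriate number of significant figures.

423.851 mg + 4.6 mg = 428.451 mg; the sum is limited to 1 decimal place (4 s.f.).
Carrying full precision, 428.451 × 0.35213 = 150.87045063 mg; 0.35213 has 5 s.f., so the result keeps min(4, 5) = 4 s.f.
Rounded to 4 significant figures: 150.9 mg.

150.9 mg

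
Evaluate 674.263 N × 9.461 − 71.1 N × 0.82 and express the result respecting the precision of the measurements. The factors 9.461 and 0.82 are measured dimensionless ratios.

6321 N

674.263 × 9.461 = 6379.202243 → 6379 N (4 s.f., last digit at the 10^0 place).
71.1 × 0.82 = 58.302 → 58 N (2 s.f., last digit at the 10^0 place).
Difference: 6320.900243 N; keep the coarser place, 10^0.
Result: 6321 N.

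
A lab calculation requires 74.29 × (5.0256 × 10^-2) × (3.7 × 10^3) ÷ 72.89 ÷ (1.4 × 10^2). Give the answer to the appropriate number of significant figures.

1.4

74.29 × (5.0256 × 10^-2) × (3.7 × 10^3) ÷ 72.89 ÷ (1.4 × 10^2) = 1.35370494561…
Multiplication/division keeps the fewest significant figures: 74.29 → 4 s.f., 5.0256 × 10^-2 → 5 s.f., 3.7 × 10^3 → 2 s.f., 72.89 → 4 s.f., 1.4 × 10^2 → 2 s.f.; limit is 2.
Rounded to 2 significant figures: 1.4.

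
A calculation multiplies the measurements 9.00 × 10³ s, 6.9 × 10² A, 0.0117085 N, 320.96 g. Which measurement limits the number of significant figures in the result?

6.9 × 10² A

9.00 × 10³ s → 3 s.f.; 6.9 × 10² A → 2 s.f.; 0.0117085 N → 6 s.f.; 320.96 g → 5 s.f.
The fewest is 2 significant figures, from 6.9 × 10² A.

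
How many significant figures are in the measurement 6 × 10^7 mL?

1

6 × 10^7: in scientific notation every digit of the coefficient is significant.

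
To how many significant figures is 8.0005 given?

5

8.0005: zeros between nonzero digits are significant.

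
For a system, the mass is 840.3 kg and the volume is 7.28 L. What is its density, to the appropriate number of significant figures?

density = 840.3 kg ÷ 7.28 L = 115.425824176… kg/L.
840.3 has 4 significant figures; 7.28 has 3.
Division/multiplication keeps the fewest: 3 significant figures.
Rounded: 115 kg/L.

115 kg/L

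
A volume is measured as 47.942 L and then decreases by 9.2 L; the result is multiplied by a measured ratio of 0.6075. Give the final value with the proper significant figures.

47.942 L − 9.2 L = 38.742 L; the difference is limited to 1 decimal place (3 s.f.).
Carrying full precision, 38.742 × 0.6075 = 23.535765 L; 0.6075 has 4 s.f., so the result keeps min(3, 4) = 3 s.f.
Rounded to 3 significant figures: 23.5 L.

23.5 L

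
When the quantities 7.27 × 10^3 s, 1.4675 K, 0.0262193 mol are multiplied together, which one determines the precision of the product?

7.27 × 10^3 s

7.27 × 10^3 s → 3 s.f.; 1.4675 K → 5 s.f.; 0.0262193 mol → 6 s.f.
The fewest is 3 significant figures, from 7.27 × 10^3 s.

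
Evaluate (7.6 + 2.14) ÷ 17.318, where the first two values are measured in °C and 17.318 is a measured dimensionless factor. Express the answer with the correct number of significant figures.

7.6 °C + 2.14 °C = 9.74 °C; the sum is limited to 1 decimal place (2 s.f.).
Carrying full precision, 9.74 ÷ 17.318 = 0.562420602841… °C; 17.318 has 5 s.f., so the result keeps min(2, 5) = 2 s.f.
Rounded to 2 significant figures: 0.56 °C.

0.56 °C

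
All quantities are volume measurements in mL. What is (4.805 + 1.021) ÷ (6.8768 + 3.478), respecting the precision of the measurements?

5.626 × 10^-1

4.805 + 1.021 = 5.826, limited to 3 d.p. → 4 s.f.; 6.8768 + 3.478 = 10.3548, limited to 3 d.p. → 5 s.f.
Carrying full precision, 5.826 ÷ 10.3548 = 0.562637617337…; keep min(4, 5) = 4 s.f.
Rounded to 4 significant figures: 5.626 × 10^-1.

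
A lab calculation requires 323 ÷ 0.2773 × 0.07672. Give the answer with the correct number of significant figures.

323 ÷ 0.2773 × 0.07672 = 89.3637216012…
Multiplication/division keeps the fewest significant figures: 323 → 3 s.f., 0.2773 → 4 s.f., 0.07672 → 4 s.f.; limit is 3.
Rounded to 3 significant figures: 89.4.

89.4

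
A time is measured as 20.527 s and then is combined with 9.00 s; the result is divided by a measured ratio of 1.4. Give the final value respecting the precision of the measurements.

21 s

20.527 s + 9.00 s = 29.527 s; the sum is limited to 2 decimal places (4 s.f.).
Carrying full precision, 29.527 ÷ 1.4 = 21.0907142857… s; 1.4 has 2 s.f., so the result keeps min(4, 2) = 2 s.f.
Rounded to 2 significant figures: 21 s.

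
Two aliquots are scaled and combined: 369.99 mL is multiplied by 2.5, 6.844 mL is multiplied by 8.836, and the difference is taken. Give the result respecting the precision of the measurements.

369.99 × 2.5 = 924.975 → 9.2 × 10^2 mL (2 s.f., last digit at the 10^1 place).
6.844 × 8.836 = 60.473584 → 60.47 mL (4 s.f., last digit at the 10^-2 place).
Difference: 864.501416 mL; keep the coarser place, 10^1.
Result: 8.6 × 10^2 mL.

8.6 × 10^2 mL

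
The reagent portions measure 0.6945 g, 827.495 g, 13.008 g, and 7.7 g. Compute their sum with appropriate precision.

0.6945 g + 827.495 g + 13.008 g + 7.7 g = 848.8975 g.
Addition/subtraction keeps the fewest decimal places: 0.6945 → 4 decimal places, 827.495 → 3 decimal places, 13.008 → 3 decimal places, 7.7 → 1 decimal place; limit is 1.
Rounded to 1 decimal place: 848.9 g.

848.9 g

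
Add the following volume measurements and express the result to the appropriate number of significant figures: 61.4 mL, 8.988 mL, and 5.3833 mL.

61.4 mL + 8.988 mL + 5.3833 mL = 75.7713 mL.
Addition/subtraction keeps the fewest decimal places: 61.4 → 1 decimal place, 8.988 → 3 decimal places, 5.3833 → 4 decimal places; limit is 1.
Rounded to 1 decimal place: 75.8 mL.

75.8 mL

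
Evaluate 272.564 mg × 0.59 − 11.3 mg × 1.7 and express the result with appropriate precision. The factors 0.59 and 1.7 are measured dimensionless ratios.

272.564 × 0.59 = 160.81276 → 1.6 × 10² mg (2 s.f., last digit at the 10^1 place).
11.3 × 1.7 = 19.21 → 19 mg (2 s.f., last digit at the 10^0 place).
Difference: 141.60276 mg; keep the coarser place, 10^1.
Result: 1.4 × 10² mg.

1.4 × 10² mg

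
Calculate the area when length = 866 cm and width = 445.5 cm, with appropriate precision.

3.86 × 10^5 cm²

area = 866 cm × 445.5 cm = 385803 cm².
866 has 3 significant figures; 445.5 has 4.
Division/multiplication keeps the fewest: 3 significant figures.
Rounded: 3.86 × 10^5 cm².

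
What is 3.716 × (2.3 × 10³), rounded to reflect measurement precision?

8.5 × 10³

3.716 × (2.3 × 10³) = 8546.8
Multiplication/division keeps the fewest significant figures: 3.716 → 4 s.f., 2.3 × 10³ → 2 s.f.; limit is 2.
Rounded to 2 significant figures: 8.5 × 10³.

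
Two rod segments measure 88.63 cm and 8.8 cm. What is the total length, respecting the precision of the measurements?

97.4 cm

88.63 cm + 8.8 cm = 97.43 cm.
Addition/subtraction keeps the fewest decimal places: 88.63 → 2 decimal places, 8.8 → 1 decimal place; limit is 1.
Rounded to 1 decimal place: 97.4 cm.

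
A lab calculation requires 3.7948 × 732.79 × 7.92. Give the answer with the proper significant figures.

2.20 × 10⁴

3.7948 × 732.79 × 7.92 = 22023.8686166…
Multiplication/division keeps the fewest significant figures: 3.7948 → 5 s.f., 732.79 → 5 s.f., 7.92 → 3 s.f.; limit is 3.
Rounded to 3 significant figures: 2.20 × 10⁴.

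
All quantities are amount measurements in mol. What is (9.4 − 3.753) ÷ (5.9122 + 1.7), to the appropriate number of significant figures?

7.4 × 10^-1

9.4 − 3.753 = 5.647, limited to 1 d.p. → 2 s.f.; 5.9122 + 1.7 = 7.6122, limited to 1 d.p. → 2 s.f.
Carrying full precision, 5.647 ÷ 7.6122 = 0.741835474633…; keep min(2, 2) = 2 s.f.
Rounded to 2 significant figures: 7.4 × 10^-1.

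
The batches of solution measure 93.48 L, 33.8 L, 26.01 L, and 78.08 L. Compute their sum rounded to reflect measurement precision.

93.48 L + 33.8 L + 26.01 L + 78.08 L = 231.37 L.
Addition/subtraction keeps the fewest decimal places: 93.48 → 2 decimal places, 33.8 → 1 decimal place, 26.01 → 2 decimal places, 78.08 → 2 decimal places; limit is 1.
Rounded to 1 decimal place: 231.4 L.

231.4 L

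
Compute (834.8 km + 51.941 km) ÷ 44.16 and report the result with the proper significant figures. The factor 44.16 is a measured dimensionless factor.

20.08 km

834.8 km + 51.941 km = 886.741 km; the sum is limited to 1 decimal place (4 s.f.).
Carrying full precision, 886.741 ÷ 44.16 = 20.0801856884… km; 44.16 has 4 s.f., so the result keeps min(4, 4) = 4 s.f.
Rounded to 4 significant figures: 20.08 km.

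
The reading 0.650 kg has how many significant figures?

3

0.650: leading zeros are not significant; trailing zeros after a decimal point are significant.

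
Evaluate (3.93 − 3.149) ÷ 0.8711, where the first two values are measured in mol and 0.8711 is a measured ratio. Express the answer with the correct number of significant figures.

3.93 mol − 3.149 mol = 0.781 mol; the difference is limited to 2 decimal places (2 s.f.).
Carrying full precision, 0.781 ÷ 0.8711 = 0.89656755826… mol; 0.8711 has 4 s.f., so the result keeps min(2, 4) = 2 s.f.
Rounded to 2 significant figures: 0.90 mol.

0.90 mol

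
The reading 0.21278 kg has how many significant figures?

5

0.21278: leading zeros are not significant.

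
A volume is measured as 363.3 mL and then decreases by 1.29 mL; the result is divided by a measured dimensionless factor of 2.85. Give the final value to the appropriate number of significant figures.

363.3 mL − 1.29 mL = 362.01 mL; the difference is limited to 1 decimal place (4 s.f.).
Carrying full precision, 362.01 ÷ 2.85 = 127.021052632… mL; 2.85 has 3 s.f., so the result keeps min(4, 3) = 3 s.f.
Rounded to 3 significant figures: 127 mL.

127 mL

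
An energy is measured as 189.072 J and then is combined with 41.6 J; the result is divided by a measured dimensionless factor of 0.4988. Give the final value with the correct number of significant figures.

189.072 J + 41.6 J = 230.672 J; the sum is limited to 1 decimal place (4 s.f.).
Carrying full precision, 230.672 ÷ 0.4988 = 462.453889334… J; 0.4988 has 4 s.f., so the result keeps min(4, 4) = 4 s.f.
Rounded to 4 significant figures: 462.5 J.

462.5 J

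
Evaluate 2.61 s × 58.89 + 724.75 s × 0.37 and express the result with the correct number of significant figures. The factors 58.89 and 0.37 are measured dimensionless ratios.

4.2 × 10² s

2.61 × 58.89 = 153.7029 → 154 s (3 s.f., last digit at the 10^0 place).
724.75 × 0.37 = 268.1575 → 2.7 × 10² s (2 s.f., last digit at the 10^1 place).
Sum: 421.8604 s; keep the coarser place, 10^1.
Result: 4.2 × 10² s.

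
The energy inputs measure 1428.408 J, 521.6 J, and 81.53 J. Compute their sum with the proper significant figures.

2031.5 J

1428.408 J + 521.6 J + 81.53 J = 2031.538 J.
Addition/subtraction keeps the fewest decimal places: 1428.408 → 3 decimal places, 521.6 → 1 decimal place, 81.53 → 2 decimal places; limit is 1.
Rounded to 1 decimal place: 2031.5 J.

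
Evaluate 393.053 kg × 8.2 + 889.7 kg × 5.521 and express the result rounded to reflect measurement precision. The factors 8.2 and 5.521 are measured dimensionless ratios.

8.1 × 10^3 kg

393.053 × 8.2 = 3223.0346 → 3.2 × 10^3 kg (2 s.f., last digit at the 10^2 place).
889.7 × 5.521 = 4912.0337 → 4912 kg (4 s.f., last digit at the 10^0 place).
Sum: 8135.0683 kg; keep the coarser place, 10^2.
Result: 8.1 × 10^3 kg.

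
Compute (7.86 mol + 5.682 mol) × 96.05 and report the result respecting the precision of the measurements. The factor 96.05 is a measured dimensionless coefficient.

7.86 mol + 5.682 mol = 13.542 mol; the sum is limited to 2 decimal places (4 s.f.).
Carrying full precision, 13.542 × 96.05 = 1300.7091 mol; 96.05 has 4 s.f., so the result keeps min(4, 4) = 4 s.f.
Rounded to 4 significant figures: 1301 mol.

1301 mol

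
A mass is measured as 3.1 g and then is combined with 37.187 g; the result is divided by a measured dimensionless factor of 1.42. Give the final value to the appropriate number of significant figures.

3.1 g + 37.187 g = 40.287 g; the sum is limited to 1 decimal place (3 s.f.).
Carrying full precision, 40.287 ÷ 1.42 = 28.3711267606… g; 1.42 has 3 s.f., so the result keeps min(3, 3) = 3 s.f.
Rounded to 3 significant figures: 28.4 g.

28.4 g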